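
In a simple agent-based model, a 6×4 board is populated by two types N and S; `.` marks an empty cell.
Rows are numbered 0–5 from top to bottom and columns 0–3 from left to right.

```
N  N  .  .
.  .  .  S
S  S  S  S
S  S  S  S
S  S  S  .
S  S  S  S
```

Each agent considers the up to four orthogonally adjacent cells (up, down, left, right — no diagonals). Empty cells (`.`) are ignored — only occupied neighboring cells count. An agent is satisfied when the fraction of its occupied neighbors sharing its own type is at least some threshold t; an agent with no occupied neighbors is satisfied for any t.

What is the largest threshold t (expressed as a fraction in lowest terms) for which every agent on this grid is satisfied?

1/1

Row 0: (0,0)N 1/1 · (0,1)N 1/1
Row 1: (1,3)S 1/1
Row 2: (2,0)S 2/2 · (2,1)S 3/3 · (2,2)S 3/3 · (2,3)S 3/3
Row 3: (3,0)S 3/3 · (3,1)S 4/4 · (3,2)S 4/4 · (3,3)S 2/2
Row 4: (4,0)S 3/3 · (4,1)S 4/4 · (4,2)S 3/3
Row 5: (5,0)S 2/2 · (5,1)S 3/3 · (5,2)S 3/3 · (5,3)S 1/1
The smallest same-type fraction is 1/1 at (0,0), which reduces to 1/1. Any threshold above that leaves this agent unsatisfied.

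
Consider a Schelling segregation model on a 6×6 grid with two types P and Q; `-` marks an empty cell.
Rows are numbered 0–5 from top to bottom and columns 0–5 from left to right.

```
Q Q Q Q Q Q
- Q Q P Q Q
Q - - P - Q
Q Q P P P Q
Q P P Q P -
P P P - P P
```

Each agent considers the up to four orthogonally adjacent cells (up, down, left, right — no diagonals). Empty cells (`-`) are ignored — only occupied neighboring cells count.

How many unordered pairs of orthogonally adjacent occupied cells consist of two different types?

11

Scan each occupied cell's neighbors to the right and below so each pair is counted once.
From row 0: 1 unlike of 10 pairs (running 1/10).
From row 1: 2 unlike of 6 pairs (running 3/16).
From row 2: 0 unlike of 3 pairs (running 3/19).
From row 3: 4 unlike of 10 pairs (running 7/29).
From row 4: 4 unlike of 8 pairs (running 11/37).
From row 5: 0 unlike of 3 pairs (running 11/40).
Total adjacent occupied pairs: 40; unlike-type pairs: 11.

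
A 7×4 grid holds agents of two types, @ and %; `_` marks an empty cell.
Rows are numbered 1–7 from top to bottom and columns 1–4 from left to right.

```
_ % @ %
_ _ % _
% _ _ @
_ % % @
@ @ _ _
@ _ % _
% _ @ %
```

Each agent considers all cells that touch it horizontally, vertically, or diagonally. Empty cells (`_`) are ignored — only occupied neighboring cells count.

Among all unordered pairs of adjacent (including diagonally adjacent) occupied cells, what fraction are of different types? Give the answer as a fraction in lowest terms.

13/22

Scan each occupied cell's neighbors to the right and below (and the two forward diagonals) so each pair is counted once.
From row 1: 3 unlike of 5 pairs (running 3/5).
From row 2: 1 unlike of 1 pairs (running 4/6).
From row 3: 1 unlike of 3 pairs (running 5/9).
From row 4: 4 unlike of 5 pairs (running 9/14).
From row 5: 1 unlike of 4 pairs (running 10/18).
From row 6: 2 unlike of 3 pairs (running 12/21).
From row 7: 1 unlike of 1 pairs (running 13/22).
Total adjacent occupied pairs: 22; unlike-type pairs: 13.
13/22 is already in lowest terms.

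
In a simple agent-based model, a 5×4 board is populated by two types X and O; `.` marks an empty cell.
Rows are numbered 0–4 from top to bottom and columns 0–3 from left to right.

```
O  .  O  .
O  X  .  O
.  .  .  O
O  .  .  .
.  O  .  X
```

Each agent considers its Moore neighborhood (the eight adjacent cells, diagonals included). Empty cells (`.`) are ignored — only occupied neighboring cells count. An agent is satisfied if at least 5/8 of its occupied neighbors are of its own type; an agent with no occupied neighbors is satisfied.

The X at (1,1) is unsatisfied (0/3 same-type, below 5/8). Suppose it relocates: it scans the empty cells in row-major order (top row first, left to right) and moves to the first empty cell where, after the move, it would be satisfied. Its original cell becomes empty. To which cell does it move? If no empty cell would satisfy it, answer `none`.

Vacating (1,1). Empty cells in order:
  (0,1): 0/3 same-type → still unsatisfied.
  (0,3): 0/2 same-type → still unsatisfied.
  (1,2): 0/3 same-type → still unsatisfied.
  (2,0): 0/2 same-type → still unsatisfied.
  (2,1): 0/2 same-type → still unsatisfied.
  (2,2): 0/2 same-type → still unsatisfied.
  (3,1): 0/2 same-type → still unsatisfied.
  (3,2): 1/3 same-type → still unsatisfied.
  (3,3): 1/2 same-type → still unsatisfied.
  (4,0): 0/2 same-type → still unsatisfied.
  (4,2): 1/2 same-type → still unsatisfied.

none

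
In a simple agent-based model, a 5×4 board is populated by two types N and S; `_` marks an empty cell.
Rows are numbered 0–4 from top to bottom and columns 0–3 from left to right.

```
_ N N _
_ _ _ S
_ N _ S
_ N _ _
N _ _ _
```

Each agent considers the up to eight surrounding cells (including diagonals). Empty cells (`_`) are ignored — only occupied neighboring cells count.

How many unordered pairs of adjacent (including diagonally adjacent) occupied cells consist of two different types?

Scan each occupied cell's neighbors to the right and below (and the two forward diagonals) so each pair is counted once.
From row 0: 1 unlike of 2 pairs (running 1/2).
From row 1: 0 unlike of 1 pairs (running 1/3).
From row 2: 0 unlike of 1 pairs (running 1/4).
From row 3: 0 unlike of 1 pairs (running 1/5).
Total adjacent occupied pairs: 5; unlike-type pairs: 1.

1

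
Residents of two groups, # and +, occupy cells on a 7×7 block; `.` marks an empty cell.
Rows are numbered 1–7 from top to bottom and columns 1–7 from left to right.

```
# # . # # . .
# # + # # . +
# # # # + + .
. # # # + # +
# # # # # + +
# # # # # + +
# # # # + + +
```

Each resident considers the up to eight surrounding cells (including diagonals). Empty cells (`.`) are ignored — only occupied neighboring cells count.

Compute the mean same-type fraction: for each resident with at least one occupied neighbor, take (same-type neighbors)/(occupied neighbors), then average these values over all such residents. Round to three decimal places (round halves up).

Row 1: (1,1)# 3/3 · (1,2)# 3/4 · (1,4)# 3/4 · (1,5)# 3/3
Row 2: (2,1)# 5/5 · (2,2)# 6/7 · (2,3)+ 0/7 · (2,4)# 5/7 · (2,5)# 4/6 · (2,7)+ 1/1
Row 3: (3,1)# 4/4 · (3,2)# 6/7 · (3,3)# 7/8 · (3,4)# 5/8 · (3,5)+ 2/7 · (3,6)+ 4/6
Row 4: (4,2)# 7/7 · (4,3)# 8/8 · (4,4)# 6/8 · (4,5)+ 3/8 · (4,6)# 1/7 · (4,7)+ 3/4
Row 5: (5,1)# 4/4 · (5,2)# 7/7 · (5,3)# 8/8 · (5,4)# 7/8 · (5,5)# 5/8 · (5,6)+ 5/8 · (5,7)+ 4/5
Row 6: (6,1)# 5/5 · (6,2)# 8/8 · (6,3)# 8/8 · (6,4)# 7/8 · (6,5)# 4/8 · (6,6)+ 6/8 · (6,7)+ 5/5
Row 7: (7,1)# 3/3 · (7,2)# 5/5 · (7,3)# 5/5 · (7,4)# 4/5 · (7,5)+ 2/5 · (7,6)+ 4/5 · (7,7)+ 3/3
Sum over 43 residents: 3/3 + 3/4 + 3/4 + 3/3 + 5/5 + 6/7 + 0/7 + 5/7 + 4/6 + 1/1 + 4/4 + 6/7 + 7/8 + 5/8 + 2/7 + 4/6 + 7/7 + 8/8 + 6/8 + 3/8 + 1/7 + 3/4 + 4/4 + 7/7 + 8/8 + 7/8 + 5/8 + 5/8 + 4/5 + 5/5 + 8/8 + 8/8 + 7/8 + 4/8 + 6/8 + 5/5 + 3/3 + 5/5 + 5/5 + 4/5 + 2/5 + 4/5 + 3/3 = 28657/840; mean = 28657/840 ÷ 43 = 28657/36120 = 0.793383… → 0.793.

0.793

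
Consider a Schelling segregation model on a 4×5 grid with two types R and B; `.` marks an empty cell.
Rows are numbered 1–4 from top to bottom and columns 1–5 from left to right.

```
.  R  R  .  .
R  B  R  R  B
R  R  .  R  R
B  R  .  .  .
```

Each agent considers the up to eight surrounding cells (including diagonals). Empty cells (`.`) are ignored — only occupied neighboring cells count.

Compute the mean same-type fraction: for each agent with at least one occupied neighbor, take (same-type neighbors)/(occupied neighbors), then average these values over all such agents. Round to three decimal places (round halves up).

Row 1: (1,2)R 3/4 · (1,3)R 3/4
Row 2: (2,1)R 3/4 · (2,2)B 0/6 · (2,3)R 5/6 · (2,4)R 4/5 · (2,5)B 0/3
Row 3: (3,1)R 3/5 · (3,2)R 4/6 · (3,4)R 3/4 · (3,5)R 2/3
Row 4: (4,1)B 0/3 · (4,2)R 2/3
Sum over 13 agents: 3/4 + 3/4 + 3/4 + 0/6 + 5/6 + 4/5 + 0/3 + 3/5 + 4/6 + 3/4 + 2/3 + 0/3 + 2/3 = 217/30; mean = 217/30 ÷ 13 = 217/390 = 0.556410… → 0.556.

0.556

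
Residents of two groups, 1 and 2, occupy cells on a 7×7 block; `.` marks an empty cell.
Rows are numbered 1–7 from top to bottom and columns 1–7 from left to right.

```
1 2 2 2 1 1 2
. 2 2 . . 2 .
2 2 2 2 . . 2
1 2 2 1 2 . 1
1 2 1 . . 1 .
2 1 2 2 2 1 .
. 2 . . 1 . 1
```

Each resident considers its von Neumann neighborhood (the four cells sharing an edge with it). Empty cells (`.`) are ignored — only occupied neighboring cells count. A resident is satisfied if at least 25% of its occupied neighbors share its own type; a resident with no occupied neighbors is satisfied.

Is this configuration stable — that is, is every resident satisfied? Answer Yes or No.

No

(1,1)1 0/1 unhappy
(1,2)2 2/3 ok
(1,3)2 3/3 ok
(1,4)2 1/2 ok
(1,5)1 1/2 ok
(1,6)1 1/3 ok
(1,7)2 0/1 unhappy
(2,2)2 3/3 ok
(2,3)2 3/3 ok
(2,6)2 0/1 unhappy
(3,1)2 1/2 ok
(3,2)2 4/4 ok
(3,3)2 4/4 ok
(3,4)2 1/2 ok
(3,7)2 0/1 unhappy
(4,1)1 1/3 ok
(4,2)2 3/4 ok
(4,3)2 2/4 ok
(4,4)1 0/3 unhappy
(4,5)2 0/1 unhappy
(4,7)1 0/1 unhappy
(5,1)1 1/3 ok
(5,2)2 1/4 ok
(5,3)1 0/3 unhappy
(5,6)1 1/1 ok
(6,1)2 0/2 unhappy
(6,2)1 0/4 unhappy
(6,3)2 1/3 ok
(6,4)2 2/2 ok
(6,5)2 1/3 ok
(6,6)1 1/2 ok
(7,2)2 0/1 unhappy
(7,5)1 0/1 unhappy
(7,7)1 0/0 ok
For instance (1,1) has only 0/1 same-type neighbors, below 1/4.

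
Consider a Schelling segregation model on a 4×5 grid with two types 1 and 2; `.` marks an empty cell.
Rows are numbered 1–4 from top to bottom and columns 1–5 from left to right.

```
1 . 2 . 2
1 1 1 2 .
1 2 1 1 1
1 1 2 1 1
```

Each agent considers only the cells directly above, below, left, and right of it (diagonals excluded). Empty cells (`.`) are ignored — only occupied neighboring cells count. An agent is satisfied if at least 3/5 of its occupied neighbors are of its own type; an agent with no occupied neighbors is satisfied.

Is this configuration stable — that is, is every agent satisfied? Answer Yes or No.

No

(1,1)1 1/1 satisfied
(1,3)2 0/1 not
(1,5)2 0/0 satisfied
(2,1)1 3/3 satisfied
(2,2)1 2/3 satisfied
(2,3)1 2/4 not
(2,4)2 0/2 not
(3,1)1 2/3 satisfied
(3,2)2 0/4 not
(3,3)1 2/4 not
(3,4)1 3/4 satisfied
(3,5)1 2/2 satisfied
(4,1)1 2/2 satisfied
(4,2)1 1/3 not
(4,3)2 0/3 not
(4,4)1 2/3 satisfied
(4,5)1 2/2 satisfied
For instance (1,3) has only 0/1 same-type neighbors, below 3/5.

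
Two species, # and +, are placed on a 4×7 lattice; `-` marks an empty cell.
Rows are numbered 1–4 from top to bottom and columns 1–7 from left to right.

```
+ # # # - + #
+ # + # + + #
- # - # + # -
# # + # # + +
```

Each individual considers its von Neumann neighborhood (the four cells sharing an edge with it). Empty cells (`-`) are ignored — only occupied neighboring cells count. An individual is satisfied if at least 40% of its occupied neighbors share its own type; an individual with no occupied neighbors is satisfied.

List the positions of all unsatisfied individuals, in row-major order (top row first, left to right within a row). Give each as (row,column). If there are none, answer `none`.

(2,3), (3,5), (3,6), (4,3), (4,5), (4,6)

Row 1: (1,1)+ 1/2 ✓ · (1,2)# 2/3 ✓ · (1,3)# 2/3 ✓ · (1,4)# 2/2 ✓ · (1,6)+ 1/2 ✓ · (1,7)# 1/2 ✓
Row 2: (2,1)+ 1/2 ✓ · (2,2)# 2/4 ✓ · (2,3)+ 0/3 ✗ · (2,4)# 2/4 ✓ · (2,5)+ 2/3 ✓ · (2,6)+ 2/4 ✓ · (2,7)# 1/2 ✓
Row 3: (3,2)# 2/2 ✓ · (3,4)# 2/3 ✓ · (3,5)+ 1/4 ✗ · (3,6)# 0/3 ✗
Row 4: (4,1)# 1/1 ✓ · (4,2)# 2/3 ✓ · (4,3)+ 0/2 ✗ · (4,4)# 2/3 ✓ · (4,5)# 1/3 ✗ · (4,6)+ 1/3 ✗ · (4,7)+ 1/1 ✓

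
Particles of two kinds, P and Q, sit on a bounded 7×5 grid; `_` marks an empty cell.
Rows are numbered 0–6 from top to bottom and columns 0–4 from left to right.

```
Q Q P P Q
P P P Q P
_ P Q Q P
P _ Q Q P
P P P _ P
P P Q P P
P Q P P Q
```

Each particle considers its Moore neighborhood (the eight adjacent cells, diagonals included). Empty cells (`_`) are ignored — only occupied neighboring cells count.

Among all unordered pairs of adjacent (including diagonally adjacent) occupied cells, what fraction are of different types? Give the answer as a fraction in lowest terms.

Scan each occupied cell's neighbors to the right and below (and the two forward diagonals) so each pair is counted once.
Row 0: Q(0,0)–Q(0,1)= Q(0,0)–P(1,0)≠ Q(0,0)–P(1,1)≠ Q(0,1)–P(0,2)≠ Q(0,1)–P(1,1)≠ Q(0,1)–P(1,2)≠ Q(0,1)–P(1,0)≠ P(0,2)–P(0,3)= P(0,2)–P(1,2)= P(0,2)–Q(1,3)≠ P(0,2)–P(1,1)= P(0,3)–Q(0,4)≠ P(0,3)–Q(1,3)≠ P(0,3)–P(1,4)= P(0,3)–P(1,2)= Q(0,4)–P(1,4)≠ Q(0,4)–Q(1,3)=  → 10/17 unlike.
Row 1: P(1,0)–P(1,1)= P(1,0)–P(2,1)= P(1,1)–P(1,2)= P(1,1)–P(2,1)= P(1,1)–Q(2,2)≠ P(1,2)–Q(1,3)≠ P(1,2)–Q(2,2)≠ P(1,2)–Q(2,3)≠ P(1,2)–P(2,1)= Q(1,3)–P(1,4)≠ Q(1,3)–Q(2,3)= Q(1,3)–P(2,4)≠ Q(1,3)–Q(2,2)= P(1,4)–P(2,4)= P(1,4)–Q(2,3)≠  → 7/15 unlike.
Row 2: P(2,1)–Q(2,2)≠ P(2,1)–Q(3,2)≠ P(2,1)–P(3,0)= Q(2,2)–Q(2,3)= Q(2,2)–Q(3,2)= Q(2,2)–Q(3,3)= Q(2,3)–P(2,4)≠ Q(2,3)–Q(3,3)= Q(2,3)–P(3,4)≠ Q(2,3)–Q(3,2)= P(2,4)–P(3,4)= P(2,4)–Q(3,3)≠  → 5/12 unlike.
Row 3: P(3,0)–P(4,0)= P(3,0)–P(4,1)= Q(3,2)–Q(3,3)= Q(3,2)–P(4,2)≠ Q(3,2)–P(4,1)≠ Q(3,3)–P(3,4)≠ Q(3,3)–P(4,4)≠ Q(3,3)–P(4,2)≠ P(3,4)–P(4,4)=  → 5/9 unlike.
Row 4: P(4,0)–P(4,1)= P(4,0)–P(5,0)= P(4,0)–P(5,1)= P(4,1)–P(4,2)= P(4,1)–P(5,1)= P(4,1)–Q(5,2)≠ P(4,1)–P(5,0)= P(4,2)–Q(5,2)≠ P(4,2)–P(5,3)= P(4,2)–P(5,1)= P(4,4)–P(5,4)= P(4,4)–P(5,3)=  → 2/12 unlike.
Row 5: P(5,0)–P(5,1)= P(5,0)–P(6,0)= P(5,0)–Q(6,1)≠ P(5,1)–Q(5,2)≠ P(5,1)–Q(6,1)≠ P(5,1)–P(6,2)= P(5,1)–P(6,0)= Q(5,2)–P(5,3)≠ Q(5,2)–P(6,2)≠ Q(5,2)–P(6,3)≠ Q(5,2)–Q(6,1)= P(5,3)–P(5,4)= P(5,3)–P(6,3)= P(5,3)–Q(6,4)≠ P(5,3)–P(6,2)= P(5,4)–Q(6,4)≠ P(5,4)–P(6,3)=  → 8/17 unlike.
Row 6: P(6,0)–Q(6,1)≠ Q(6,1)–P(6,2)≠ P(6,2)–P(6,3)= P(6,3)–Q(6,4)≠  → 3/4 unlike.
Total adjacent occupied pairs: 86; unlike-type pairs: 40.
40/86 reduces to 20/43.

20/43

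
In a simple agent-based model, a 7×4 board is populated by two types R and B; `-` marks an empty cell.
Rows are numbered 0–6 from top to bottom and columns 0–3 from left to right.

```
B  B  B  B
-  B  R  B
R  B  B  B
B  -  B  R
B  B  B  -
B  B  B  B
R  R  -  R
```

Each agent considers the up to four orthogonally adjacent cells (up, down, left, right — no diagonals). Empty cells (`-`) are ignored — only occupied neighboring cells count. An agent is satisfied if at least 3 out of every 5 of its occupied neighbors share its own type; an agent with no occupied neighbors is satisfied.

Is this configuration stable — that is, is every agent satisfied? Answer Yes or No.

No

Row 0: (0,0)B 1/1 satisfied · (0,1)B 3/3 satisfied · (0,2)B 2/3 satisfied · (0,3)B 2/2 satisfied
Row 1: (1,1)B 2/3 satisfied · (1,2)R 0/4 not · (1,3)B 2/3 satisfied
Row 2: (2,0)R 0/2 not · (2,1)B 2/3 satisfied · (2,2)B 3/4 satisfied · (2,3)B 2/3 satisfied
Row 3: (3,0)B 1/2 not · (3,2)B 2/3 satisfied · (3,3)R 0/2 not
Row 4: (4,0)B 3/3 satisfied · (4,1)B 3/3 satisfied · (4,2)B 3/3 satisfied
Row 5: (5,0)B 2/3 satisfied · (5,1)B 3/4 satisfied · (5,2)B 3/3 satisfied · (5,3)B 1/2 not
Row 6: (6,0)R 1/2 not · (6,1)R 1/2 not · (6,3)R 0/1 not
For instance (1,2) has only 0/4 same-type neighbors, below 3/5.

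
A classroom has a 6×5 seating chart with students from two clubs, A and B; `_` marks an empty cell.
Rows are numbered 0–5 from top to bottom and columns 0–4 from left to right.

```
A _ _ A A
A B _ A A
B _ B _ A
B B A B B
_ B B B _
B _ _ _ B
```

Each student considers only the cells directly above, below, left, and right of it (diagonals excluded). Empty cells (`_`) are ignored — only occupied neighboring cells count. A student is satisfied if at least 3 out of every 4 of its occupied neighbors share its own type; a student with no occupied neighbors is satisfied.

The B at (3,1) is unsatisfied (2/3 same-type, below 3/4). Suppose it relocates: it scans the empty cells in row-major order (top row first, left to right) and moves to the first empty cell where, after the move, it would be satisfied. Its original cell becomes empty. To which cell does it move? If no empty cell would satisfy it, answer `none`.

(2,1)

Vacating (3,1). Empty cells in order:
  (0,1): 1/2 same-type → still unsatisfied.
  (0,2): 0/1 same-type → still unsatisfied.
  (1,2): 2/3 same-type → still unsatisfied.
  (2,1): 3/3 same-type → satisfied — stop here.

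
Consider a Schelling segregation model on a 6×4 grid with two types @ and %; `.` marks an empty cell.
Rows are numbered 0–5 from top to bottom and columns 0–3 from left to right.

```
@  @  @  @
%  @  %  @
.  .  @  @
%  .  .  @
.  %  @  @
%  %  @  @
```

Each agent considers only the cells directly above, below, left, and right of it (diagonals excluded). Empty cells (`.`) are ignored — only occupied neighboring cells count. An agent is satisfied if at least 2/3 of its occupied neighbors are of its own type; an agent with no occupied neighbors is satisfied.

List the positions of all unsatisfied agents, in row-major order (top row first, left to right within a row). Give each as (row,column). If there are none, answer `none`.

(0,0), (1,0), (1,1), (1,2), (2,2), (4,1)

Row 0: (0,0)@ 1/2 not · (0,1)@ 3/3 satisfied · (0,2)@ 2/3 satisfied · (0,3)@ 2/2 satisfied
Row 1: (1,0)% 0/2 not · (1,1)@ 1/3 not · (1,2)% 0/4 not · (1,3)@ 2/3 satisfied
Row 2: (2,2)@ 1/2 not · (2,3)@ 3/3 satisfied
Row 3: (3,0)% 0/0 satisfied · (3,3)@ 2/2 satisfied
Row 4: (4,1)% 1/2 not · (4,2)@ 2/3 satisfied · (4,3)@ 3/3 satisfied
Row 5: (5,0)% 1/1 satisfied · (5,1)% 2/3 satisfied · (5,2)@ 2/3 satisfied · (5,3)@ 2/2 satisfied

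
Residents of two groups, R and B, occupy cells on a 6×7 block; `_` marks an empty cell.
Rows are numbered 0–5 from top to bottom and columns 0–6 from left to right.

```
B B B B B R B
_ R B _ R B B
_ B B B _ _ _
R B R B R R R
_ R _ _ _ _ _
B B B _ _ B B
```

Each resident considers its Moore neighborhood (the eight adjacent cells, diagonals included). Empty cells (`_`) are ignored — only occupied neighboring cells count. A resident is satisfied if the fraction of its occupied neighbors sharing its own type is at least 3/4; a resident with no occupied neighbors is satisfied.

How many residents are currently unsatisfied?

20

Row 0: (0,0)B 1/2 unhappy · (0,1)B 3/4 ok · (0,2)B 3/4 ok · (0,3)B 3/4 ok · (0,4)B 2/4 unhappy · (0,5)R 1/5 unhappy · (0,6)B 2/3 unhappy
Row 1: (1,1)R 0/6 unhappy · (1,2)B 6/7 ok · (1,4)R 1/5 unhappy · (1,5)B 3/5 unhappy · (1,6)B 2/3 unhappy
Row 2: (2,1)B 3/6 unhappy · (2,2)B 5/7 unhappy · (2,3)B 3/6 unhappy
Row 3: (3,0)R 1/3 unhappy · (3,1)B 2/5 unhappy · (3,2)R 1/6 unhappy · (3,3)B 2/4 unhappy · (3,4)R 1/3 unhappy · (3,5)R 2/2 ok · (3,6)R 1/1 ok
Row 4: (4,1)R 2/6 unhappy
Row 5: (5,0)B 1/2 unhappy · (5,1)B 2/3 unhappy · (5,2)B 1/2 unhappy · (5,5)B 1/1 ok · (5,6)B 1/1 ok
Unsatisfied: (0,0), (0,4), (0,5), (0,6), (1,1), (1,4), (1,5), (1,6), (2,1), (2,2), (2,3), (3,0), (3,1), (3,2), (3,3), (3,4), (4,1), (5,0), (5,1), (5,2) — 20 in total.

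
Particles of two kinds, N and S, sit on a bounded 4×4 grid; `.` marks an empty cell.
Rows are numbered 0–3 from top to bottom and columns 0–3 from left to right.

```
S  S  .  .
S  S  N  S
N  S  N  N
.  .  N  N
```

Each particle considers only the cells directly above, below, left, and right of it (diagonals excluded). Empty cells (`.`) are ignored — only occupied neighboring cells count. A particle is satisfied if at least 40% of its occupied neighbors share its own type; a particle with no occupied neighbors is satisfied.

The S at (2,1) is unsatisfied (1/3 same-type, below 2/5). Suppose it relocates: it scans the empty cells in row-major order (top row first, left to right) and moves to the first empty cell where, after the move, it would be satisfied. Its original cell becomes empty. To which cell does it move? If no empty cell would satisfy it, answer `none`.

Vacating (2,1). Empty cells in order:
  (0,2): 1/2 same-type → satisfied — stop here.

(0,2)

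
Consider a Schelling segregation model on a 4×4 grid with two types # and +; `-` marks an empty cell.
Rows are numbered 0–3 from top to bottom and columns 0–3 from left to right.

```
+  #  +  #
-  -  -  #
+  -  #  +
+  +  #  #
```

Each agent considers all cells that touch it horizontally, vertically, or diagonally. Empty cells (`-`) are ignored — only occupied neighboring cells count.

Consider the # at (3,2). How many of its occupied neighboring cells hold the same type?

Occupied neighbors of (3,2): (2,2)=#, (2,3)=+, (3,1)=+, (3,3)=#.
Same type (#): 2 of 4.

2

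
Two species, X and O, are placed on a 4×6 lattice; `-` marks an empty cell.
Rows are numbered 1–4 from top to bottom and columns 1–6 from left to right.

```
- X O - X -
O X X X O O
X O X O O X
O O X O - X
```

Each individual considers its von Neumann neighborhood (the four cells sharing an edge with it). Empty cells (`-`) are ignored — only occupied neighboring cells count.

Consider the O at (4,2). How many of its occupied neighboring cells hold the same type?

Occupied neighbors of (4,2): (3,2)=O, (4,1)=O, (4,3)=X.
Same type (O): 2 of 3.

2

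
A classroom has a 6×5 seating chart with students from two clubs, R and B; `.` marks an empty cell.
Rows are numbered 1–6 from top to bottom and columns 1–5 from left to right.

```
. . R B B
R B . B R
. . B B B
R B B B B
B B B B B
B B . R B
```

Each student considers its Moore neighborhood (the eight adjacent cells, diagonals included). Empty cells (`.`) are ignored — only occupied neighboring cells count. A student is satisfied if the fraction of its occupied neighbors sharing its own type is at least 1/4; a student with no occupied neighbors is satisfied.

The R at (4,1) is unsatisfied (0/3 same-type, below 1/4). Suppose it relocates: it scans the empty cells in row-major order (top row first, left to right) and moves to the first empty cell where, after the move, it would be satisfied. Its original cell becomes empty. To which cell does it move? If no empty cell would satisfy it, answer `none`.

Vacating (4,1). Empty cells in order:
  (1,1): 1/2 same-type → satisfied — stop here.

(1,1)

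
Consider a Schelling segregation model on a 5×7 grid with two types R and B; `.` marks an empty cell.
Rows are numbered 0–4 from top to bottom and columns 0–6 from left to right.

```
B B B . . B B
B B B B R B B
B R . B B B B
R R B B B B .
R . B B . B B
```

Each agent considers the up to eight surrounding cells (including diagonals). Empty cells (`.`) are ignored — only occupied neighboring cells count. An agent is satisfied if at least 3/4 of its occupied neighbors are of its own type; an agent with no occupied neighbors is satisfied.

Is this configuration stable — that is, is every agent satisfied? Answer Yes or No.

No

(0,0)B 3/3 ok
(0,1)B 5/5 ok
(0,2)B 4/4 ok
(0,5)B 3/4 ok
(0,6)B 3/3 ok
(1,0)B 4/5 ok
(1,1)B 6/7 ok
(1,2)B 5/6 ok
(1,3)B 4/5 ok
(1,4)R 0/6 unhappy
(1,5)B 6/7 ok
(1,6)B 5/5 ok
(2,0)B 2/5 unhappy
(2,1)R 2/7 unhappy
(2,3)B 6/7 ok
(2,4)B 7/8 ok
(2,5)B 6/7 ok
(2,6)B 4/4 ok
(3,0)R 3/4 ok
(3,1)R 3/6 unhappy
(3,2)B 4/6 unhappy
(3,3)B 6/6 ok
(3,4)B 7/7 ok
(3,5)B 6/6 ok
(4,0)R 2/2 ok
(4,2)B 3/4 ok
(4,3)B 4/4 ok
(4,5)B 3/3 ok
(4,6)B 2/2 ok
For instance (1,4) has only 0/6 same-type neighbors, below 3/4.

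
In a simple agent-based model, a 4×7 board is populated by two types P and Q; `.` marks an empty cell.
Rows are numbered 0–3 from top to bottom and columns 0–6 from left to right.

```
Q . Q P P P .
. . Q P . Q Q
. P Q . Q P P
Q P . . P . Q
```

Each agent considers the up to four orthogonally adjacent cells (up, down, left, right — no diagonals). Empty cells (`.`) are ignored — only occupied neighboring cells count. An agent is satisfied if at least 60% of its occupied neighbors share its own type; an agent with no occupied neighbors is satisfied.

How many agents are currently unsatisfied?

Row 0: (0,0)Q 0/0 ✓ · (0,2)Q 1/2 ✗ · (0,3)P 2/3 ✓ · (0,4)P 2/2 ✓ · (0,5)P 1/2 ✗
Row 1: (1,2)Q 2/3 ✓ · (1,3)P 1/2 ✗ · (1,5)Q 1/3 ✗ · (1,6)Q 1/2 ✗
Row 2: (2,1)P 1/2 ✗ · (2,2)Q 1/2 ✗ · (2,4)Q 0/2 ✗ · (2,5)P 1/3 ✗ · (2,6)P 1/3 ✗
Row 3: (3,0)Q 0/1 ✗ · (3,1)P 1/2 ✗ · (3,4)P 0/1 ✗ · (3,6)Q 0/1 ✗
Unsatisfied: (0,2), (0,5), (1,3), (1,5), (1,6), (2,1), (2,2), (2,4), (2,5), (2,6), (3,0), (3,1), (3,4), (3,6) — 14 in total.

14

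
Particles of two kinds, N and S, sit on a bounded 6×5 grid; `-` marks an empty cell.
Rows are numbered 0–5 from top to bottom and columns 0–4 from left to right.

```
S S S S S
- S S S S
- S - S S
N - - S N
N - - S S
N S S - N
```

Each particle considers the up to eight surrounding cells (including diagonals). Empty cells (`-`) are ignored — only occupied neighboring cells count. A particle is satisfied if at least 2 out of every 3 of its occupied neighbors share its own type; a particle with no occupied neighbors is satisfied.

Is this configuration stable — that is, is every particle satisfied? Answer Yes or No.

No

(0,0)S 2/2 ✓
(0,1)S 4/4 ✓
(0,2)S 5/5 ✓
(0,3)S 5/5 ✓
(0,4)S 3/3 ✓
(1,1)S 5/5 ✓
(1,2)S 7/7 ✓
(1,3)S 7/7 ✓
(1,4)S 5/5 ✓
(2,1)S 2/3 ✓
(2,3)S 5/6 ✓
(2,4)S 4/5 ✓
(3,0)N 1/2 ✗
(3,3)S 4/5 ✓
(3,4)N 0/5 ✗
(4,0)N 2/3 ✓
(4,3)S 3/5 ✗
(4,4)S 2/4 ✗
(5,0)N 1/2 ✗
(5,1)S 1/3 ✗
(5,2)S 2/2 ✓
(5,4)N 0/2 ✗
For instance (3,0) has only 1/2 same-type neighbors, below 2/3.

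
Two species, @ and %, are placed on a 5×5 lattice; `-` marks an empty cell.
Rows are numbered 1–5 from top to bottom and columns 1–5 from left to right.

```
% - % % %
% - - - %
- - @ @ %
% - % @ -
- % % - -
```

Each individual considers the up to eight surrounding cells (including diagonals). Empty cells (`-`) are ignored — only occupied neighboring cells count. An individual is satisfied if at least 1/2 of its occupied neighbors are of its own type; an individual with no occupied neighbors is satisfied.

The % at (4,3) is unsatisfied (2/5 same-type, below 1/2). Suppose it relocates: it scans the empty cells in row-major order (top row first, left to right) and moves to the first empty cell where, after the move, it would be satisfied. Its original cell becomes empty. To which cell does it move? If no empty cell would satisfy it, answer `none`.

Vacating (4,3). Empty cells in order:
  (1,2): 3/3 same-type → satisfied — stop here.

(1,2)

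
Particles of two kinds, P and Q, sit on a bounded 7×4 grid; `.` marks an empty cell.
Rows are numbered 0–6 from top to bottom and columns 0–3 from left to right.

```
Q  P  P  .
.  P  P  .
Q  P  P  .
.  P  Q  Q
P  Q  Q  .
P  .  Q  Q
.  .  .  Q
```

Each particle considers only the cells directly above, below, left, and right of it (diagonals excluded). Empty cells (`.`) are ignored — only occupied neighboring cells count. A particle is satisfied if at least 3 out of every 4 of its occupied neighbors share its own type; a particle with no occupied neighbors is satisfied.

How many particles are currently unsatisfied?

(0,0)Q 0/1 not
(0,1)P 2/3 not
(0,2)P 2/2 satisfied
(1,1)P 3/3 satisfied
(1,2)P 3/3 satisfied
(2,0)Q 0/1 not
(2,1)P 3/4 satisfied
(2,2)P 2/3 not
(3,1)P 1/3 not
(3,2)Q 2/4 not
(3,3)Q 1/1 satisfied
(4,0)P 1/2 not
(4,1)Q 1/3 not
(4,2)Q 3/3 satisfied
(5,0)P 1/1 satisfied
(5,2)Q 2/2 satisfied
(5,3)Q 2/2 satisfied
(6,3)Q 1/1 satisfied
Unsatisfied: (0,0), (0,1), (2,0), (2,2), (3,1), (3,2), (4,0), (4,1) — 8 in total.

8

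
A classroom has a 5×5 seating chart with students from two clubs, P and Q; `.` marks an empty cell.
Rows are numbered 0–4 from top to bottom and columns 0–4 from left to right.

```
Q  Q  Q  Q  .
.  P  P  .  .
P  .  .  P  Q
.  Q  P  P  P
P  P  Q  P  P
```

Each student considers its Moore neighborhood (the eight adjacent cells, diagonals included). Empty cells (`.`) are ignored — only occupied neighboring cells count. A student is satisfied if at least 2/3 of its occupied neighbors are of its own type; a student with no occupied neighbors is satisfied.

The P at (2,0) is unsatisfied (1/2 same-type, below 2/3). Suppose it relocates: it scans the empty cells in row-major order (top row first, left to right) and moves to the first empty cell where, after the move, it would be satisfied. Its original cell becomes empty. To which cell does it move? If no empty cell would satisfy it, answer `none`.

Vacating (2,0). Empty cells in order:
  (0,4): 0/1 same-type → still unsatisfied.
  (1,0): 1/3 same-type → still unsatisfied.
  (1,3): 2/5 same-type → still unsatisfied.
  (1,4): 1/3 same-type → still unsatisfied.
  (2,1): 3/4 same-type → satisfied — stop here.

(2,1)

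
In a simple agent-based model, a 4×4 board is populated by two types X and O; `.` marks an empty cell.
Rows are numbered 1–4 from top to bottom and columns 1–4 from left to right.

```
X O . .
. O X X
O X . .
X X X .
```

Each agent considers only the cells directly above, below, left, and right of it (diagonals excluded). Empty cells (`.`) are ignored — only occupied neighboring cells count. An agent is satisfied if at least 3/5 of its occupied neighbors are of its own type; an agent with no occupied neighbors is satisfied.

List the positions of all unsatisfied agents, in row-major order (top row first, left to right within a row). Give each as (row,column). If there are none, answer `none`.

(1,1), (1,2), (2,2), (2,3), (3,1), (3,2), (4,1)

(1,1)X 0/1 ✗
(1,2)O 1/2 ✗
(2,2)O 1/3 ✗
(2,3)X 1/2 ✗
(2,4)X 1/1 ✓
(3,1)O 0/2 ✗
(3,2)X 1/3 ✗
(4,1)X 1/2 ✗
(4,2)X 3/3 ✓
(4,3)X 1/1 ✓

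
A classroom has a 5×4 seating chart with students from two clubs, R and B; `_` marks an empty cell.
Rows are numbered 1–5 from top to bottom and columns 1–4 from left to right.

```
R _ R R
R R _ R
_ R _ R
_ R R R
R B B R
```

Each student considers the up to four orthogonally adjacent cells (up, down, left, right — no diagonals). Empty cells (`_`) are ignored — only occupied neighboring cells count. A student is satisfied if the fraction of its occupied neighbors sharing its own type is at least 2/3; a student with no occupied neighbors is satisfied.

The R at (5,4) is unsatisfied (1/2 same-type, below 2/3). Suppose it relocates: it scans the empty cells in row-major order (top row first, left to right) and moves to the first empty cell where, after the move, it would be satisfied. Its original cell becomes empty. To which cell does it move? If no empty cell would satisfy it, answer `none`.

Vacating (5,4). Empty cells in order:
  (1,2): 3/3 same-type → satisfied — stop here.

(1,2)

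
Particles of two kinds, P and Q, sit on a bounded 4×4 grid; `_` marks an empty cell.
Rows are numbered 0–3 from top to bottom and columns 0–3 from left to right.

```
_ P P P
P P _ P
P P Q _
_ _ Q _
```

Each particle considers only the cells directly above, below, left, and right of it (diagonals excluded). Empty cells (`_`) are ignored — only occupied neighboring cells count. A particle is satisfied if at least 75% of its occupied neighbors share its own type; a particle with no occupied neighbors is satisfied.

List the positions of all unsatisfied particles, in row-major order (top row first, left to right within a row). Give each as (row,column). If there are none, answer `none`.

(2,1), (2,2)

Row 0: (0,1)P 2/2 ✓ · (0,2)P 2/2 ✓ · (0,3)P 2/2 ✓
Row 1: (1,0)P 2/2 ✓ · (1,1)P 3/3 ✓ · (1,3)P 1/1 ✓
Row 2: (2,0)P 2/2 ✓ · (2,1)P 2/3 ✗ · (2,2)Q 1/2 ✗
Row 3: (3,2)Q 1/1 ✓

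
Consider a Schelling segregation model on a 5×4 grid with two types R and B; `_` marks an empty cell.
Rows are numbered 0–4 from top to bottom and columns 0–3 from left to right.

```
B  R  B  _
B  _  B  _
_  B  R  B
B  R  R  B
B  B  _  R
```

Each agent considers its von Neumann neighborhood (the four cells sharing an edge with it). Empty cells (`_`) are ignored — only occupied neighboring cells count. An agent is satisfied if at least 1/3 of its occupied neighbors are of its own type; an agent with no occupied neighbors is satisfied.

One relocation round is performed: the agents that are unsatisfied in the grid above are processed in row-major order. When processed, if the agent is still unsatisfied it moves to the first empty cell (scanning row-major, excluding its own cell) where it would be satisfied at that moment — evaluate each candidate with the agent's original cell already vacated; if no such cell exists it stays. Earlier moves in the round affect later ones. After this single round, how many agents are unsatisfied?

0

Initially unsatisfied (in order): (0,1), (2,1), (2,2), (3,1), (4,3).
  (0,1) → (4,2).
  (2,1) → (0,1).
  (2,2): now satisfied by earlier moves; stays.
  (3,1): now satisfied by earlier moves; stays.
  (4,3): now satisfied by earlier moves; stays.
Resulting grid:
B B B _
B _ B _
_ _ R B
B R R B
B B R R
All satisfied now.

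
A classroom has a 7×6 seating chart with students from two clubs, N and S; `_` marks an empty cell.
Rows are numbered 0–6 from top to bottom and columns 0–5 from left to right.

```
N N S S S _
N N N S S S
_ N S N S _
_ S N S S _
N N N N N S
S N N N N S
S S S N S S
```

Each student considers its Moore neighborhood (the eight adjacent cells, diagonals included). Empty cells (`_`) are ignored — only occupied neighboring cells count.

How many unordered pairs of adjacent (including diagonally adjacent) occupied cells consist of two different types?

Scan each occupied cell's neighbors to the right and below (and the two forward diagonals) so each pair is counted once.
From row 0: 4 unlike of 18 pairs (running 4/18).
From row 1: 5 unlike of 17 pairs (running 9/35).
From row 2: 7 unlike of 13 pairs (running 16/48).
From row 3: 10 unlike of 15 pairs (running 26/63).
From row 4: 5 unlike of 21 pairs (running 31/84).
From row 5: 11 unlike of 21 pairs (running 42/105).
From row 6: 2 unlike of 5 pairs (running 44/110).
Total adjacent occupied pairs: 110; unlike-type pairs: 44.

44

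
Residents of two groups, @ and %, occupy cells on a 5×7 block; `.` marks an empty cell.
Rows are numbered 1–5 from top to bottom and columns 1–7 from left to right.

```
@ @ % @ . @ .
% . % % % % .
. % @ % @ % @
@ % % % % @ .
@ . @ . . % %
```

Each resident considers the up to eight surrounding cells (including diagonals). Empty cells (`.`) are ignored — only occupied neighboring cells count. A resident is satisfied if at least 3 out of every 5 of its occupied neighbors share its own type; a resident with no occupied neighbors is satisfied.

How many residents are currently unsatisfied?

Row 1: (1,1)@ 1/2 ✗ · (1,2)@ 1/4 ✗ · (1,3)% 2/4 ✗ · (1,4)@ 0/4 ✗ · (1,6)@ 0/2 ✗
Row 2: (2,1)% 1/3 ✗ · (2,3)% 4/7 ✗ · (2,4)% 4/7 ✗ · (2,5)% 4/7 ✗ · (2,6)% 2/5 ✗
Row 3: (3,2)% 4/6 ✓ · (3,3)@ 0/7 ✗ · (3,4)% 6/8 ✓ · (3,5)@ 1/8 ✗ · (3,6)% 3/6 ✗ · (3,7)@ 1/3 ✗
Row 4: (4,1)@ 1/3 ✗ · (4,2)% 2/6 ✗ · (4,3)% 4/6 ✓ · (4,4)% 3/6 ✗ · (4,5)% 4/6 ✓ · (4,6)@ 2/6 ✗
Row 5: (5,1)@ 1/2 ✗ · (5,3)@ 0/3 ✗ · (5,6)% 2/3 ✓ · (5,7)% 1/2 ✗
Unsatisfied: (1,1), (1,2), (1,3), (1,4), (1,6), (2,1), (2,3), (2,4), (2,5), (2,6), (3,3), (3,5), (3,6), (3,7), (4,1), (4,2), (4,4), (4,6), (5,1), (5,3), (5,7) — 21 in total.

21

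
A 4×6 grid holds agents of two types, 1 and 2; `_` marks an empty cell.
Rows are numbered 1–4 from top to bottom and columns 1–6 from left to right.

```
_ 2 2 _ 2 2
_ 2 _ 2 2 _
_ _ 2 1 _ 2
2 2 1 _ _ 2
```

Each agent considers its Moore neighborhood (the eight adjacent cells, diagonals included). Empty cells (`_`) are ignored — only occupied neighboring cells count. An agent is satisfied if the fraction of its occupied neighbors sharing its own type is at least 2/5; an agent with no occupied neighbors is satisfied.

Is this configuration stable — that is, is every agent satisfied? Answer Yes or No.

(1,2)2 2/2 satisfied
(1,3)2 3/3 satisfied
(1,5)2 3/3 satisfied
(1,6)2 2/2 satisfied
(2,2)2 3/3 satisfied
(2,4)2 4/5 satisfied
(2,5)2 4/5 satisfied
(3,3)2 3/5 satisfied
(3,4)1 1/4 not
(3,6)2 2/2 satisfied
(4,1)2 1/1 satisfied
(4,2)2 2/3 satisfied
(4,3)1 1/3 not
(4,6)2 1/1 satisfied
For instance (3,4) has only 1/4 same-type neighbors, below 2/5.

No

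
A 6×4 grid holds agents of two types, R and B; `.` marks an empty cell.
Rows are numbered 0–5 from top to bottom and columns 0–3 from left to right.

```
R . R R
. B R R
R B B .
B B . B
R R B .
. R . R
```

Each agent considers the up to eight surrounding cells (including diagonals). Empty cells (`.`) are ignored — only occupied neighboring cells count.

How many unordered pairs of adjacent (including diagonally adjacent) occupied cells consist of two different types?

Scan each occupied cell's neighbors to the right and below (and the two forward diagonals) so each pair is counted once.
Row 0: R(0,0)–B(1,1)≠ R(0,2)–R(0,3)= R(0,2)–R(1,2)= R(0,2)–R(1,3)= R(0,2)–B(1,1)≠ R(0,3)–R(1,3)= R(0,3)–R(1,2)=  → 2/7 unlike.
Row 1: B(1,1)–R(1,2)≠ B(1,1)–B(2,1)= B(1,1)–B(2,2)= B(1,1)–R(2,0)≠ R(1,2)–R(1,3)= R(1,2)–B(2,2)≠ R(1,2)–B(2,1)≠ R(1,3)–B(2,2)≠  → 5/8 unlike.
Row 2: R(2,0)–B(2,1)≠ R(2,0)–B(3,0)≠ R(2,0)–B(3,1)≠ B(2,1)–B(2,2)= B(2,1)–B(3,1)= B(2,1)–B(3,0)= B(2,2)–B(3,3)= B(2,2)–B(3,1)=  → 3/8 unlike.
Row 3: B(3,0)–B(3,1)= B(3,0)–R(4,0)≠ B(3,0)–R(4,1)≠ B(3,1)–R(4,1)≠ B(3,1)–B(4,2)= B(3,1)–R(4,0)≠ B(3,3)–B(4,2)=  → 4/7 unlike.
Row 4: R(4,0)–R(4,1)= R(4,0)–R(5,1)= R(4,1)–B(4,2)≠ R(4,1)–R(5,1)= B(4,2)–R(5,3)≠ B(4,2)–R(5,1)≠  → 3/6 unlike.
Total adjacent occupied pairs: 36; unlike-type pairs: 17.

17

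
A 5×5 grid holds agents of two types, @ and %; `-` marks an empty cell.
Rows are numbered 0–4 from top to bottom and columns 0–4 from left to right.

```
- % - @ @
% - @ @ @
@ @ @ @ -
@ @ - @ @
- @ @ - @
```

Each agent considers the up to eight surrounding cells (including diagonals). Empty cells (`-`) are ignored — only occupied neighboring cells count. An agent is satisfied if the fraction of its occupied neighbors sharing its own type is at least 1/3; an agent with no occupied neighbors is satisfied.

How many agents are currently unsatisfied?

(0,1)% 1/2 satisfied
(0,3)@ 4/4 satisfied
(0,4)@ 3/3 satisfied
(1,0)% 1/3 satisfied
(1,2)@ 5/6 satisfied
(1,3)@ 6/6 satisfied
(1,4)@ 4/4 satisfied
(2,0)@ 3/4 satisfied
(2,1)@ 5/6 satisfied
(2,2)@ 6/6 satisfied
(2,3)@ 6/6 satisfied
(3,0)@ 4/4 satisfied
(3,1)@ 6/6 satisfied
(3,3)@ 5/5 satisfied
(3,4)@ 3/3 satisfied
(4,1)@ 3/3 satisfied
(4,2)@ 3/3 satisfied
(4,4)@ 2/2 satisfied
Every one meets the threshold.

0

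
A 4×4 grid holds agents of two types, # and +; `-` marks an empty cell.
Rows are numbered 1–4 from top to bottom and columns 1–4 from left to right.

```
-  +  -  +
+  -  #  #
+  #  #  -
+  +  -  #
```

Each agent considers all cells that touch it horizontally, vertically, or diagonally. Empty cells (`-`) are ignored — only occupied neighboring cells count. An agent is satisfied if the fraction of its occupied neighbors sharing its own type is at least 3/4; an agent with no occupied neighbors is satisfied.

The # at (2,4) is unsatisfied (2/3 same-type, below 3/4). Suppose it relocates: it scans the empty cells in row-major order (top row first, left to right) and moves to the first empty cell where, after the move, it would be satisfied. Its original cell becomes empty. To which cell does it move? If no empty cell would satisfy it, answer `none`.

(3,4)

Vacating (2,4). Empty cells in order:
  (1,1): 0/2 same-type → still unsatisfied.
  (1,3): 1/3 same-type → still unsatisfied.
  (2,2): 3/6 same-type → still unsatisfied.
  (3,4): 3/3 same-type → satisfied — stop here.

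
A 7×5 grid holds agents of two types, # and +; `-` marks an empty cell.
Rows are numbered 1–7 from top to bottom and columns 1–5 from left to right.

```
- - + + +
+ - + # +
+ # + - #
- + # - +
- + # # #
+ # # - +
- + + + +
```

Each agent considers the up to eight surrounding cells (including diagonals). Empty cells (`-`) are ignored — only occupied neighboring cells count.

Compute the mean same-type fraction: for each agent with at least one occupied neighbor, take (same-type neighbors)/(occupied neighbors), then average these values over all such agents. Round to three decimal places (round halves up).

Row 1: (1,3)+ 2/3 · (1,4)+ 4/5 · (1,5)+ 2/3
Row 2: (2,1)+ 1/2 · (2,3)+ 3/5 · (2,4)# 1/7 · (2,5)+ 2/4
Row 3: (3,1)+ 2/3 · (3,2)# 1/6 · (3,3)+ 2/5 · (3,5)# 1/3
Row 4: (4,2)+ 3/6 · (4,3)# 3/6 · (4,5)+ 0/3
Row 5: (5,2)+ 2/6 · (5,3)# 4/6 · (5,4)# 4/6 · (5,5)# 1/3
Row 6: (6,1)+ 2/3 · (6,2)# 2/6 · (6,3)# 3/7 · (6,5)+ 2/4
Row 7: (7,2)+ 2/4 · (7,3)+ 2/4 · (7,4)+ 3/4 · (7,5)+ 2/2
Sum over 26 agents: 2/3 + 4/5 + 2/3 + 1/2 + 3/5 + 1/7 + 2/4 + 2/3 + 1/6 + 2/5 + 1/3 + 3/6 + 3/6 + 0/3 + 2/6 + 4/6 + 4/6 + 1/3 + 2/3 + 2/6 + 3/7 + 2/4 + 2/4 + 2/4 + 3/4 + 2/2 = 1837/140; mean = 1837/140 ÷ 26 = 1837/3640 = 0.504670… → 0.505.

0.505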